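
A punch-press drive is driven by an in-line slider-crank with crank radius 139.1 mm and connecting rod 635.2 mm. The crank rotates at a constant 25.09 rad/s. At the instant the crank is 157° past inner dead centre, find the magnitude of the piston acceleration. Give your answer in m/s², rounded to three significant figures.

67.1

ω = 25.09 rad/s
x(θ) = r cosθ + √(L² − r² sin²θ); with ω constant, a = ω²·d²x/dθ².
d²x/dθ² = −r cosθ − r²(cos2θ)/√u − r⁴ sin²2θ/(4u^{3/2}),  u = L² − r² sin²θ = 0.400525 m².
Substituting r = 0.1391 m, L = 0.6352 m, θ = 157°: d²x/dθ² = +0.10661 m.
a = ω²·d²x/dθ² = (25.09)²·(+0.10661) = +67.114 m/s²;  |a| = 67.114 m/s².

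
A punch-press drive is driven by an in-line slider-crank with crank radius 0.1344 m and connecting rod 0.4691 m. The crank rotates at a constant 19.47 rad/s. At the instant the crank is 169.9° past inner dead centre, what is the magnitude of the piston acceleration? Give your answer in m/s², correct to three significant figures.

ω = 19.47 rad/s
x(θ) = r cosθ + √(L² − r² sin²θ); with ω constant, a = ω²·d²x/dθ².
d²x/dθ² = −r cosθ − r²(cos2θ)/√u − r⁴ sin²2θ/(4u^{3/2}),  u = L² − r² sin²θ = 0.219499 m².
Substituting r = 0.1344 m, L = 0.4691 m, θ = 169.9°: d²x/dθ² = +0.096039 m.
a = ω²·d²x/dθ² = (19.47)²·(+0.096039) = +36.407 m/s²;  |a| = 36.407 m/s².

36.4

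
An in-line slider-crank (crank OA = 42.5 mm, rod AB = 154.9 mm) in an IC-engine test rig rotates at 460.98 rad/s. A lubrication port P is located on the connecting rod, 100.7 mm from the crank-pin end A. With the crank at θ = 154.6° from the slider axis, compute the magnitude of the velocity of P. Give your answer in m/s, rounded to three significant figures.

9.38

ω = 461 rad/s.  Crank-pin speed |V_A| = rω = 19.592 m/s, perpendicular to OA.
Rod angle: sinφ = −(r/L) sinθ ⇒ φ = -6.759°; ω_rod = −rω cosθ/√(L²−r²sin²θ) = +115.05 rad/s.
V_P = V_A + ω_rod × AP, with AP = 0.1007 m along the rod.
Components: V_Px = −rω sinθ − a·ω_rod·sinφ = -7.04 m/s;  V_Py = rω cosθ + a·ω_rod·cosφ = -6.1925 m/s.
|V_P| = √(V_Px² + V_Py²) = 9.376 m/s.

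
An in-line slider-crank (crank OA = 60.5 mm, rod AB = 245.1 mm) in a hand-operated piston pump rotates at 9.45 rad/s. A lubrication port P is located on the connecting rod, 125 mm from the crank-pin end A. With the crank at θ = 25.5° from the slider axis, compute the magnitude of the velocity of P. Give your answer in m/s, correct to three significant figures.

0.373

ω = 9.45 rad/s.  Crank-pin speed |V_A| = rω = 0.57172 m/s, perpendicular to OA.
Rod angle: sinφ = −(r/L) sinθ ⇒ φ = -6.100°; ω_rod = −rω cosθ/√(L²−r²sin²θ) = -2.1174 rad/s.
V_P = V_A + ω_rod × AP, with AP = 0.125 m along the rod.
Components: V_Px = −rω sinθ − a·ω_rod·sinφ = -0.27426 m/s;  V_Py = rω cosθ + a·ω_rod·cosφ = +0.25286 m/s.
|V_P| = √(V_Px² + V_Py²) = 0.37304 m/s.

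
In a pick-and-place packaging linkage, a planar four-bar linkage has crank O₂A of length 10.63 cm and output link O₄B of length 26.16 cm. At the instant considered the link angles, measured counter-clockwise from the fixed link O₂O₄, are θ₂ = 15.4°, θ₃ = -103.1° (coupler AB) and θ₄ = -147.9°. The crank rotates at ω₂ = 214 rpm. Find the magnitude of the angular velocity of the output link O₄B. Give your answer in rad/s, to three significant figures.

ω₂ = 22.41 rad/s (from 214 rpm).
Differentiating the loop-closure r₂e^{iθ₂}+r₃e^{iθ₃}=r₁+r₄e^{iθ₄} gives r₂ω₂e^{iθ₂}+r₃ω₃e^{iθ₃}=r₄ω₄e^{iθ₄}.
Eliminating the other unknown: ω₄ = r₂ω₂ sin(θ₂−θ₃) / [r₄ sin(θ₄−θ₃)].
Numerator sine = +0.87882; denominator sine = -0.70463.
Result = 0.1063·22.41·(+0.87882) / (0.2616·(-0.70463)) = -11.357 rad/s; magnitude 11.357 rad/s.

11.4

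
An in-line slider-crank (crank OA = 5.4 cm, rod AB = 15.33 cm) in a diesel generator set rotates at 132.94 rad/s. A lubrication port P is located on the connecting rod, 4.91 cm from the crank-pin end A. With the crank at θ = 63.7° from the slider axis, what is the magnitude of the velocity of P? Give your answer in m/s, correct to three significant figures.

ω = 132.9 rad/s.  Crank-pin speed |V_A| = rω = 7.1788 m/s, perpendicular to OA.
Rod angle: sinφ = −(r/L) sinθ ⇒ φ = -18.408°; ω_rod = −rω cosθ/√(L²−r²sin²θ) = -21.867 rad/s.
V_P = V_A + ω_rod × AP, with AP = 0.0491 m along the rod.
Components: V_Px = −rω sinθ − a·ω_rod·sinφ = -6.7747 m/s;  V_Py = rω cosθ + a·ω_rod·cosφ = +2.162 m/s.
|V_P| = √(V_Px² + V_Py²) = 7.1113 m/s.

7.11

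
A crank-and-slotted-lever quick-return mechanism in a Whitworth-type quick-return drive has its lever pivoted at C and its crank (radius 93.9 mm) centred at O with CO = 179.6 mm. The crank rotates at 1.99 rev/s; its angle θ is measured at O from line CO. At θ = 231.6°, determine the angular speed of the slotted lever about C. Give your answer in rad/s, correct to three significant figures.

ω = 12.5 rad/s (from 1.99 rev/s).
Crank pin A relative to C: A = (d + r cosθ, r sinθ); lever angle φ = atan2(r sinθ, d + r cosθ).
Differentiating tanφ: φ̇ = rω(d cosθ + r)/(d² + r² + 2dr cosθ).
d² + r² + 2dr cosθ = |CA|² = 0.0201228 m²;  d cosθ + r = -0.017658 m.
|ω_lever| = |0.0939·12.5·-0.017658| / 0.0201228 = 1.0303 rad/s.

1.03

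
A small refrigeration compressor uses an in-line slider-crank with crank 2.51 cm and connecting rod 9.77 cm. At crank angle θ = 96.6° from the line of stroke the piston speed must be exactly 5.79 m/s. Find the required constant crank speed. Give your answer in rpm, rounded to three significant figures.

2290

For an in-line slider-crank, |v_piston| = rω|sinθ|·[1 + r cosθ/√(L² − r² sin²θ)].
With r = 0.0251 m, L = 0.0977 m, θ = 96.6°: the bracketed kinematic factor |dx/dθ| = 0.024172 m.
ω = v/|dx/dθ| = 5.79/0.024172 = 239.53 rad/s.
N = 60ω/(2π) = 2287.4 rpm.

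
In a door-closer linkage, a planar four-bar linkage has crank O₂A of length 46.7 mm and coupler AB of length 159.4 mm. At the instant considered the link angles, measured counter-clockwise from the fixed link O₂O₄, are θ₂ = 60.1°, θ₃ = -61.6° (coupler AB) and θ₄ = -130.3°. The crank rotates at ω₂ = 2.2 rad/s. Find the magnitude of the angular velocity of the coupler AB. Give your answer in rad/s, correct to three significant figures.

ω₂ = 2.2 rad/s
Differentiating the loop-closure r₂e^{iθ₂}+r₃e^{iθ₃}=r₁+r₄e^{iθ₄} gives r₂ω₂e^{iθ₂}+r₃ω₃e^{iθ₃}=r₄ω₄e^{iθ₄}.
Eliminating the other unknown: ω₃ = r₂ω₂ sin(θ₄−θ₂) / [r₃ sin(θ₃−θ₄)].
Numerator sine = +0.18052; denominator sine = +0.93169.
Result = 0.0467·2.2·(+0.18052) / (0.1594·(+0.93169)) = +0.12488 rad/s; magnitude 0.12488 rad/s.

0.125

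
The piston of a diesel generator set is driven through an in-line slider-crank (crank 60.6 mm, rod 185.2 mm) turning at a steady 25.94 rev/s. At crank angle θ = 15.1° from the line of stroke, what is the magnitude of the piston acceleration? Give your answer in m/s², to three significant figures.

2010

ω = 2π·25.9 = 163 rad/s
x(θ) = r cosθ + √(L² − r² sin²θ); with ω constant, a = ω²·d²x/dθ².
d²x/dθ² = −r cosθ − r²(cos2θ)/√u − r⁴ sin²2θ/(4u^{3/2}),  u = L² − r² sin²θ = 0.0340498 m².
Substituting r = 0.0606 m, L = 0.1852 m, θ = 15.1°: d²x/dθ² = -0.075844 m.
a = ω²·d²x/dθ² = (163)²·(-0.075844) = -2014.7 m/s²;  |a| = 2014.7 m/s².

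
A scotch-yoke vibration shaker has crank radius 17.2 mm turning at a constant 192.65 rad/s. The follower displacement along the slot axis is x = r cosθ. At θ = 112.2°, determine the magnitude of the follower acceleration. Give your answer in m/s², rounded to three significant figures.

241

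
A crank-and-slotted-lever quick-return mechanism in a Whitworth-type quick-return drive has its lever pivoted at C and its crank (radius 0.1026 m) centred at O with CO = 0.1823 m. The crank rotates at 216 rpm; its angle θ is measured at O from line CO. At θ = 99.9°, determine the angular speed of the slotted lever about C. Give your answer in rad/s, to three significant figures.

4.43

ω = 22.62 rad/s (from 216 rpm).
Crank pin A relative to C: A = (d + r cosθ, r sinθ); lever angle φ = atan2(r sinθ, d + r cosθ).
Differentiating tanφ: φ̇ = rω(d cosθ + r)/(d² + r² + 2dr cosθ).
d² + r² + 2dr cosθ = |CA|² = 0.0373285 m²;  d cosθ + r = +0.071257 m.
|ω_lever| = |0.1026·22.62·+0.071257| / 0.0373285 = 4.4301 rad/s.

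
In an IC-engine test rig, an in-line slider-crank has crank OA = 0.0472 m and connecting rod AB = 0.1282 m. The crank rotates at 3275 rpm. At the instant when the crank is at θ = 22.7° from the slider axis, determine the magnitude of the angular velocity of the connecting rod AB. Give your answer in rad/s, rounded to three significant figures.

ω = 343 rad/s (converted from 3275 rpm).
The rod makes angle φ with the slider axis where L sinφ = r sinθ; differentiating, L cosφ·φ̇ = r ω cosθ.
L cosφ = √(L² − r² sin²θ) = 0.1269 m.
|ω_rod| = r ω |cosθ| / √(L² − r² sin²θ) = 0.0472·343·0.92254/0.1269 = 117.68 rad/s.

118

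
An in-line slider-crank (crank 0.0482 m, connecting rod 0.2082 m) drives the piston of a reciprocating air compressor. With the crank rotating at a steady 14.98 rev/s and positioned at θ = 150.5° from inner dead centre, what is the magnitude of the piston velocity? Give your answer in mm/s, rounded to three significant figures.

ω = 2π·15 = 94.12 rad/s
For an in-line slider-crank, x = r cosθ + √(L² − r² sin²θ), so v = −rω sinθ·[1 + r cosθ/√(L² − r² sin²θ)].
With r = 0.0482 m, L = 0.2082 m, θ = 150.5°: √(L² − r² sin²θ) = 0.20684 m.
v = −0.0482·94.12·0.49242·[1 + 0.0482·-0.87036/0.20684] = -1.7809 m/s.
|v| = 1.7809 m/s = 1780.9 mm/s.

1780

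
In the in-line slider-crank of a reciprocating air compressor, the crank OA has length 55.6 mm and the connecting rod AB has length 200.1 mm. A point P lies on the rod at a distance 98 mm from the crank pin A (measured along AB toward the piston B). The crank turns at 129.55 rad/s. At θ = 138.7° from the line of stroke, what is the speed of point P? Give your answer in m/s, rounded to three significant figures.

ω = 129.6 rad/s.  Crank-pin speed |V_A| = rω = 7.203 m/s, perpendicular to OA.
Rod angle: sinφ = −(r/L) sinθ ⇒ φ = -10.567°; ω_rod = −rω cosθ/√(L²−r²sin²θ) = +27.51 rad/s.
V_P = V_A + ω_rod × AP, with AP = 0.098 m along the rod.
Components: V_Px = −rω sinθ − a·ω_rod·sinφ = -4.2596 m/s;  V_Py = rω cosθ + a·ω_rod·cosφ = -2.7611 m/s.
|V_P| = √(V_Px² + V_Py²) = 5.0762 m/s.

5.08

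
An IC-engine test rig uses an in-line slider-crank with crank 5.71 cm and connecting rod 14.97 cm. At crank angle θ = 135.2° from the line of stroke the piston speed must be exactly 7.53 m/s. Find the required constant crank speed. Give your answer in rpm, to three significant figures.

2490

For an in-line slider-crank, |v_piston| = rω|sinθ|·[1 + r cosθ/√(L² − r² sin²θ)].
With r = 0.0571 m, L = 0.1497 m, θ = 135.2°: the bracketed kinematic factor |dx/dθ| = 0.028929 m.
ω = v/|dx/dθ| = 7.53/0.028929 = 260.29 rad/s.
N = 60ω/(2π) = 2485.6 rpm.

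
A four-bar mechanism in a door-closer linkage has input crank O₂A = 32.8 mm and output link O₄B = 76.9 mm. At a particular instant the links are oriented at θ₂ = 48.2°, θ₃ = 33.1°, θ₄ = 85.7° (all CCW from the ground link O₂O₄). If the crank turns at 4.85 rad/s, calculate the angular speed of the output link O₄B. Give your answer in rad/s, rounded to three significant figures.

ω₂ = 4.85 rad/s
Differentiating the loop-closure r₂e^{iθ₂}+r₃e^{iθ₃}=r₁+r₄e^{iθ₄} gives r₂ω₂e^{iθ₂}+r₃ω₃e^{iθ₃}=r₄ω₄e^{iθ₄}.
Eliminating the other unknown: ω₄ = r₂ω₂ sin(θ₂−θ₃) / [r₄ sin(θ₄−θ₃)].
Numerator sine = +0.26050; denominator sine = +0.79441.
Result = 0.0328·4.85·(+0.26050) / (0.0769·(+0.79441)) = +0.67836 rad/s; magnitude 0.67836 rad/s.

0.678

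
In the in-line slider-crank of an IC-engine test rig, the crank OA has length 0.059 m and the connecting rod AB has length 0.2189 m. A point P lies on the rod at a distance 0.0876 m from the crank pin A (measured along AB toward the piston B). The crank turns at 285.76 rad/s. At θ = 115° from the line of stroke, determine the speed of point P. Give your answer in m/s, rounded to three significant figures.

ω = 285.8 rad/s.  Crank-pin speed |V_A| = rω = 16.86 m/s, perpendicular to OA.
Rod angle: sinφ = −(r/L) sinθ ⇒ φ = -14.139°; ω_rod = −rω cosθ/√(L²−r²sin²θ) = +33.567 rad/s.
V_P = V_A + ω_rod × AP, with AP = 0.0876 m along the rod.
Components: V_Px = −rω sinθ − a·ω_rod·sinφ = -14.562 m/s;  V_Py = rω cosθ + a·ω_rod·cosφ = -4.2739 m/s.
|V_P| = √(V_Px² + V_Py²) = 15.176 m/s.

15.2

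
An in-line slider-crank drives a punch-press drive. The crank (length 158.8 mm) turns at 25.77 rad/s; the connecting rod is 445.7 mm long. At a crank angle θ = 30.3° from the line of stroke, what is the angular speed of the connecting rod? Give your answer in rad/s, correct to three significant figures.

ω = 25.77 rad/s
The rod makes angle φ with the slider axis where L sinφ = r sinθ; differentiating, L cosφ·φ̇ = r ω cosθ.
L cosφ = √(L² − r² sin²θ) = 0.43844 m.
|ω_rod| = r ω |cosθ| / √(L² − r² sin²θ) = 0.1588·25.77·0.86340/0.43844 = 8.0587 rad/s.

8.06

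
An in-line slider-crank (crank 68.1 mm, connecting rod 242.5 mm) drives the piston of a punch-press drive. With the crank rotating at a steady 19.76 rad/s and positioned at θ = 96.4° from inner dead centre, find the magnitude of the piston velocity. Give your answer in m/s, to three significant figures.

1.29

ω = 19.76 rad/s
For an in-line slider-crank, x = r cosθ + √(L² − r² sin²θ), so v = −rω sinθ·[1 + r cosθ/√(L² − r² sin²θ)].
With r = 0.0681 m, L = 0.2425 m, θ = 96.4°: √(L² − r² sin²θ) = 0.23287 m.
v = −0.0681·19.76·0.99377·[1 + 0.0681·-0.11147/0.23287] = -1.2937 m/s.
|v| = 1.2937 m/s.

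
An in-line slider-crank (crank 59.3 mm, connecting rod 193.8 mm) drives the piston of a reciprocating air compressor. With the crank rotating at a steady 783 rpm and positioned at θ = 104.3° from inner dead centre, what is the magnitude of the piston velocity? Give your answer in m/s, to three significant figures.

4.34

ω = 2π·783/60 = 82 rad/s
For an in-line slider-crank, x = r cosθ + √(L² − r² sin²θ), so v = −rω sinθ·[1 + r cosθ/√(L² − r² sin²θ)].
With r = 0.0593 m, L = 0.1938 m, θ = 104.3°: √(L² − r² sin²θ) = 0.18509 m.
v = −0.0593·82·0.96902·[1 + 0.0593·-0.24700/0.18509] = -4.3388 m/s.
|v| = 4.3388 m/s.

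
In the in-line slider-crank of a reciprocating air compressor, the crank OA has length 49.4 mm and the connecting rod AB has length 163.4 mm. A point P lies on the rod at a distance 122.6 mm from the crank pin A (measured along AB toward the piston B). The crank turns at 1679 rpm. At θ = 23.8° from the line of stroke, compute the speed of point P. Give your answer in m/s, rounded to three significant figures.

ω = 175.8 rad/s.  Crank-pin speed |V_A| = rω = 8.6857 m/s, perpendicular to OA.
Rod angle: sinφ = −(r/L) sinθ ⇒ φ = -7.008°; ω_rod = −rω cosθ/√(L²−r²sin²θ) = -49.002 rad/s.
V_P = V_A + ω_rod × AP, with AP = 0.1226 m along the rod.
Components: V_Px = −rω sinθ − a·ω_rod·sinφ = -4.238 m/s;  V_Py = rω cosθ + a·ω_rod·cosφ = +1.9843 m/s.
|V_P| = √(V_Px² + V_Py²) = 4.6796 m/s.

4.68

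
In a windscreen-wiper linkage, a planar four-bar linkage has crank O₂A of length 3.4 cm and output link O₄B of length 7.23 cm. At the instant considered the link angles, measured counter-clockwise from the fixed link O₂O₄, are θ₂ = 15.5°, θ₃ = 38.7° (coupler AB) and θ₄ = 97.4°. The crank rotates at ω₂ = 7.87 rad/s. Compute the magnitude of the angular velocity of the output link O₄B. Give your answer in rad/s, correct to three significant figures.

1.71

ω₂ = 7.87 rad/s
Differentiating the loop-closure r₂e^{iθ₂}+r₃e^{iθ₃}=r₁+r₄e^{iθ₄} gives r₂ω₂e^{iθ₂}+r₃ω₃e^{iθ₃}=r₄ω₄e^{iθ₄}.
Eliminating the other unknown: ω₄ = r₂ω₂ sin(θ₂−θ₃) / [r₄ sin(θ₄−θ₃)].
Numerator sine = -0.39394; denominator sine = +0.85446.
Result = 0.034·7.87·(-0.39394) / (0.0723·(+0.85446)) = -1.7063 rad/s; magnitude 1.7063 rad/s.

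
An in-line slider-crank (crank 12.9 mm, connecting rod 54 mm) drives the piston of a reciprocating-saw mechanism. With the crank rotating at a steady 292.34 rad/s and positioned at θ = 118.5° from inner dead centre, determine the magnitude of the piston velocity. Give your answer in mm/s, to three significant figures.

ω = 292.3 rad/s
For an in-line slider-crank, x = r cosθ + √(L² − r² sin²θ), so v = −rω sinθ·[1 + r cosθ/√(L² − r² sin²θ)].
With r = 0.0129 m, L = 0.054 m, θ = 118.5°: √(L² − r² sin²θ) = 0.052797 m.
v = −0.0129·292.3·0.87882·[1 + 0.0129·-0.47716/0.052797] = -2.9278 m/s.
|v| = 2.9278 m/s = 2927.8 mm/s.

2930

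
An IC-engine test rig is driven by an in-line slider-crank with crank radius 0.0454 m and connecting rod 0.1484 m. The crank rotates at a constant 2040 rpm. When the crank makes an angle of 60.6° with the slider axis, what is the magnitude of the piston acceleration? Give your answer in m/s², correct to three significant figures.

689

ω = 2π·2040/60 = 213.6 rad/s
x(θ) = r cosθ + √(L² − r² sin²θ); with ω constant, a = ω²·d²x/dθ².
d²x/dθ² = −r cosθ − r²(cos2θ)/√u − r⁴ sin²2θ/(4u^{3/2}),  u = L² − r² sin²θ = 0.0204581 m².
Substituting r = 0.0454 m, L = 0.1484 m, θ = 60.6°: d²x/dθ² = -0.015088 m.
a = ω²·d²x/dθ² = (213.6)²·(-0.015088) = -688.55 m/s²;  |a| = 688.55 m/s².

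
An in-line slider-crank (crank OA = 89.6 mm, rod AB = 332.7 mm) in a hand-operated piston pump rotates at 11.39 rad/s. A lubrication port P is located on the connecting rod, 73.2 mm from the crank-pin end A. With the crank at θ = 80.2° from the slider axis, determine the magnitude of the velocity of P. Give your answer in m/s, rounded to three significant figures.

1.03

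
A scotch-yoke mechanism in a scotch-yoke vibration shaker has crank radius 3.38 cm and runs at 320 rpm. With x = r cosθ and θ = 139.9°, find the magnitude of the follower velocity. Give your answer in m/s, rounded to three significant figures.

0.730

ω = 33.51 rad/s (from 320 rpm).
x = r cosθ ⇒ ẋ = −rω sinθ.
|v| = rω|sinθ| = 0.0338·33.51·|sin 139.9°| = 0.72957 m/s.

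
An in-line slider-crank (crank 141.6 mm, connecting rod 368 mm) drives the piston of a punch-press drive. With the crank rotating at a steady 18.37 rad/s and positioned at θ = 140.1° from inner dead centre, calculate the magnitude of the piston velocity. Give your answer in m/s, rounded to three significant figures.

1.16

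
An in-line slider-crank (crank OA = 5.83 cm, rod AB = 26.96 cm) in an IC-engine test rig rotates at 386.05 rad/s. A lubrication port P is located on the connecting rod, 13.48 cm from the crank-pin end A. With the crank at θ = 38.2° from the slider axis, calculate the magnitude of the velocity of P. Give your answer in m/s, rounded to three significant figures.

ω = 386.1 rad/s.  Crank-pin speed |V_A| = rω = 22.507 m/s, perpendicular to OA.
Rod angle: sinφ = −(r/L) sinθ ⇒ φ = -7.685°; ω_rod = −rω cosθ/√(L²−r²sin²θ) = -66.199 rad/s.
V_P = V_A + ω_rod × AP, with AP = 0.1348 m along the rod.
Components: V_Px = −rω sinθ − a·ω_rod·sinφ = -15.112 m/s;  V_Py = rω cosθ + a·ω_rod·cosφ = +8.8435 m/s.
|V_P| = √(V_Px² + V_Py²) = 17.509 m/s.

17.5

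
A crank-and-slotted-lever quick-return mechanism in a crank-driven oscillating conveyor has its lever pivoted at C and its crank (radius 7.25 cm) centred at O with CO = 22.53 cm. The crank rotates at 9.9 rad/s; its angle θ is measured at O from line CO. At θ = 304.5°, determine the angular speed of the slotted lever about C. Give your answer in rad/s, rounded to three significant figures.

1.93

ω = 9.9 rad/s
Crank pin A relative to C: A = (d + r cosθ, r sinθ); lever angle φ = atan2(r sinθ, d + r cosθ).
Differentiating tanφ: φ̇ = rω(d cosθ + r)/(d² + r² + 2dr cosθ).
d² + r² + 2dr cosθ = |CA|² = 0.07452 m²;  d cosθ + r = +0.20011 m.
|ω_lever| = |0.0725·9.9·+0.20011| / 0.07452 = 1.9274 rad/s.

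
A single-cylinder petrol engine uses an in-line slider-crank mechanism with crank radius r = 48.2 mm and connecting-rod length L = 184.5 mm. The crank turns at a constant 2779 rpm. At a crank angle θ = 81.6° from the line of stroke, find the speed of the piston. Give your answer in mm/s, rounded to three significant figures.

14400

ω = 2π·2779/60 = 291 rad/s
For an in-line slider-crank, x = r cosθ + √(L² − r² sin²θ), so v = −rω sinθ·[1 + r cosθ/√(L² − r² sin²θ)].
With r = 0.0482 m, L = 0.1845 m, θ = 81.6°: √(L² − r² sin²θ) = 0.17823 m.
v = −0.0482·291·0.98927·[1 + 0.0482·0.14608/0.17823] = -14.425 m/s.
|v| = 14.425 m/s = 14425 mm/s.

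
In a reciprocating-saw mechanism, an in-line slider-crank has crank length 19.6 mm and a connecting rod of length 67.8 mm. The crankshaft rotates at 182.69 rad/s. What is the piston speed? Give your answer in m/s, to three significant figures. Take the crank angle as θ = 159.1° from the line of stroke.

0.931

ω = 182.7 rad/s
For an in-line slider-crank, x = r cosθ + √(L² − r² sin²θ), so v = −rω sinθ·[1 + r cosθ/√(L² − r² sin²θ)].
With r = 0.0196 m, L = 0.0678 m, θ = 159.1°: √(L² − r² sin²θ) = 0.067438 m.
v = −0.0196·182.7·0.35674·[1 + 0.0196·-0.93420/0.067438] = -0.93056 m/s.
|v| = 0.93056 m/s.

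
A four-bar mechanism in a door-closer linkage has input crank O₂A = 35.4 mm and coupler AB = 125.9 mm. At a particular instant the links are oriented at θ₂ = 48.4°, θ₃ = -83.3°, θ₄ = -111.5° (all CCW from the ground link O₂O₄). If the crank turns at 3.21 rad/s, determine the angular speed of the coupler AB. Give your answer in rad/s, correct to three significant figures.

0.656

ω₂ = 3.21 rad/s
Differentiating the loop-closure r₂e^{iθ₂}+r₃e^{iθ₃}=r₁+r₄e^{iθ₄} gives r₂ω₂e^{iθ₂}+r₃ω₃e^{iθ₃}=r₄ω₄e^{iθ₄}.
Eliminating the other unknown: ω₃ = r₂ω₂ sin(θ₄−θ₂) / [r₃ sin(θ₃−θ₄)].
Numerator sine = -0.34366; denominator sine = +0.47255.
Result = 0.0354·3.21·(-0.34366) / (0.1259·(+0.47255)) = -0.65639 rad/s; magnitude 0.65639 rad/s.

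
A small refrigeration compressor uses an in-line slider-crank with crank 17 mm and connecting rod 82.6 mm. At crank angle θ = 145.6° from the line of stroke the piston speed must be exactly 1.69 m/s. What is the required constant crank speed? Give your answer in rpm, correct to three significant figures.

For an in-line slider-crank, |v_piston| = rω|sinθ|·[1 + r cosθ/√(L² − r² sin²θ)].
With r = 0.017 m, L = 0.0826 m, θ = 145.6°: the bracketed kinematic factor |dx/dθ| = 0.0079623 m.
ω = v/|dx/dθ| = 1.69/0.0079623 = 212.25 rad/s.
N = 60ω/(2π) = 2026.8 rpm.

2030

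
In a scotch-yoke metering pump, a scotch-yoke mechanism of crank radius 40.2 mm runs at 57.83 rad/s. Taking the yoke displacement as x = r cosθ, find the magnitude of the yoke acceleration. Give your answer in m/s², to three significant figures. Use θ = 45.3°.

94.6

ω = 57.83 rad/s
x = r cosθ ⇒ ẍ = −rω² cosθ (ω constant).
|a| = rω²|cosθ| = 0.0402·(57.83)²·|cos 45.3°| = 94.565 m/s².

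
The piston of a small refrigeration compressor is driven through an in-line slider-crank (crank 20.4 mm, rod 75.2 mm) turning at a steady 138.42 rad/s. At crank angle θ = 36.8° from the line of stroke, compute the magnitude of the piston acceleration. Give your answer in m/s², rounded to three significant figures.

ω = 138.4 rad/s
x(θ) = r cosθ + √(L² − r² sin²θ); with ω constant, a = ω²·d²x/dθ².
d²x/dθ² = −r cosθ − r²(cos2θ)/√u − r⁴ sin²2θ/(4u^{3/2}),  u = L² − r² sin²θ = 0.00550571 m².
Substituting r = 0.0204 m, L = 0.0752 m, θ = 36.8°: d²x/dθ² = -0.018016 m.
a = ω²·d²x/dθ² = (138.4)²·(-0.018016) = -345.19 m/s²;  |a| = 345.19 m/s².

345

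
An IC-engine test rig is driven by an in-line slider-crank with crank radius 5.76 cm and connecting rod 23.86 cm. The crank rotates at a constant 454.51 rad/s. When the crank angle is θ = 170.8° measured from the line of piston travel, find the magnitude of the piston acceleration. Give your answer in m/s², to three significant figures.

ω = 454.5 rad/s
x(θ) = r cosθ + √(L² − r² sin²θ); with ω constant, a = ω²·d²x/dθ².
d²x/dθ² = −r cosθ − r²(cos2θ)/√u − r⁴ sin²2θ/(4u^{3/2}),  u = L² − r² sin²θ = 0.0568452 m².
Substituting r = 0.0576 m, L = 0.2386 m, θ = 170.8°: d²x/dθ² = +0.043635 m.
a = ω²·d²x/dθ² = (454.5)²·(+0.043635) = +9014 m/s²;  |a| = 9014 m/s².

9010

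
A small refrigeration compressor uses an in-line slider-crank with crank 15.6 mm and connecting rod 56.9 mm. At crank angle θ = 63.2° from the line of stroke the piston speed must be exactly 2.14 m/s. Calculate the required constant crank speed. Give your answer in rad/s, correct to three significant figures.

136

For an in-line slider-crank, |v_piston| = rω|sinθ|·[1 + r cosθ/√(L² − r² sin²θ)].
With r = 0.0156 m, L = 0.0569 m, θ = 63.2°: the bracketed kinematic factor |dx/dθ| = 0.0157 m.
ω = v/|dx/dθ| = 2.14/0.0157 = 136.31 rad/s.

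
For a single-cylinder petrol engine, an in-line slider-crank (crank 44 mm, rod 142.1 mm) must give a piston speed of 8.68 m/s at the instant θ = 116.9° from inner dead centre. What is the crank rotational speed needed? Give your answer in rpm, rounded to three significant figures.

2470

For an in-line slider-crank, |v_piston| = rω|sinθ|·[1 + r cosθ/√(L² − r² sin²θ)].
With r = 0.044 m, L = 0.1421 m, θ = 116.9°: the bracketed kinematic factor |dx/dθ| = 0.03352 m.
ω = v/|dx/dθ| = 8.68/0.03352 = 258.95 rad/s.
N = 60ω/(2π) = 2472.8 rpm.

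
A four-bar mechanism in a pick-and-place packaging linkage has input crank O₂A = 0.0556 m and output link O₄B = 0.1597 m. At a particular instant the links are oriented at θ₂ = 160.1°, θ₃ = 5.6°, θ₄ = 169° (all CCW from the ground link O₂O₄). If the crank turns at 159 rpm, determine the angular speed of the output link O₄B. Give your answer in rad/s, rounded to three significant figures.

8.74

ω₂ = 16.65 rad/s (from 159 rpm).
Differentiating the loop-closure r₂e^{iθ₂}+r₃e^{iθ₃}=r₁+r₄e^{iθ₄} gives r₂ω₂e^{iθ₂}+r₃ω₃e^{iθ₃}=r₄ω₄e^{iθ₄}.
Eliminating the other unknown: ω₄ = r₂ω₂ sin(θ₂−θ₃) / [r₄ sin(θ₄−θ₃)].
Numerator sine = +0.43051; denominator sine = +0.28569.
Result = 0.0556·16.65·(+0.43051) / (0.1597·(+0.28569)) = +8.7355 rad/s; magnitude 8.7355 rad/s.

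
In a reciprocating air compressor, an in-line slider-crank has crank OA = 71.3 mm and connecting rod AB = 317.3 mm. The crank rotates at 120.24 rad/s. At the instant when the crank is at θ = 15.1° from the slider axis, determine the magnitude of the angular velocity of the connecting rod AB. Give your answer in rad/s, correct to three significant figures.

26.1

ω = 120.2 rad/s
The rod makes angle φ with the slider axis where L sinφ = r sinθ; differentiating, L cosφ·φ̇ = r ω cosθ.
L cosφ = √(L² − r² sin²θ) = 0.31676 m.
|ω_rod| = r ω |cosθ| / √(L² − r² sin²θ) = 0.0713·120.2·0.96547/0.31676 = 26.131 rad/s.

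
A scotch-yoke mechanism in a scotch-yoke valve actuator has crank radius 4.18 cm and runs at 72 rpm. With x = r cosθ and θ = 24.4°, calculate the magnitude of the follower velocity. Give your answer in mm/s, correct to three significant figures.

ω = 7.54 rad/s (from 72 rpm).
x = r cosθ ⇒ ẋ = −rω sinθ.
|v| = rω|sinθ| = 0.0418·7.54·|sin 24.4°| = 0.1302 m/s = 130.2 mm/s.

130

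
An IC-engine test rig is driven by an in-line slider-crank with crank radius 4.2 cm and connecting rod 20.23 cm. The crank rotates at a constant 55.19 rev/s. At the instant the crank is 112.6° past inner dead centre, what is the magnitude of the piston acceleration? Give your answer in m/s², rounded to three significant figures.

ω = 2π·55.2 = 346.8 rad/s
x(θ) = r cosθ + √(L² − r² sin²θ); with ω constant, a = ω²·d²x/dθ².
d²x/dθ² = −r cosθ − r²(cos2θ)/√u − r⁴ sin²2θ/(4u^{3/2}),  u = L² − r² sin²θ = 0.0394218 m².
Substituting r = 0.042 m, L = 0.2023 m, θ = 112.6°: d²x/dθ² = +0.022351 m.
a = ω²·d²x/dθ² = (346.8)²·(+0.022351) = +2687.6 m/s²;  |a| = 2687.6 m/s².

2690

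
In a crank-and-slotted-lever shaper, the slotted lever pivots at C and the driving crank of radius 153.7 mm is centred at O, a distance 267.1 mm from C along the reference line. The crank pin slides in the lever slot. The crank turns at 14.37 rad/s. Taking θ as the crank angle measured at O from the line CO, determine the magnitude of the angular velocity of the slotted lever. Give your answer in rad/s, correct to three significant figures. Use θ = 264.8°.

ω = 14.37 rad/s
Crank pin A relative to C: A = (d + r cosθ, r sinθ); lever angle φ = atan2(r sinθ, d + r cosθ).
Differentiating tanφ: φ̇ = rω(d cosθ + r)/(d² + r² + 2dr cosθ).
d² + r² + 2dr cosθ = |CA|² = 0.0875246 m²;  d cosθ + r = +0.12949 m.
|ω_lever| = |0.1537·14.37·+0.12949| / 0.0875246 = 3.2677 rad/s.

3.27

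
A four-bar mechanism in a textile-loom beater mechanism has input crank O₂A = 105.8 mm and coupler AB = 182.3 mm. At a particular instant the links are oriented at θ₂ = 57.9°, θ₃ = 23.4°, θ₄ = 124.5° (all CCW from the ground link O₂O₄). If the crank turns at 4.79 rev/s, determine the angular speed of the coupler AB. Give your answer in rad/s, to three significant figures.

ω₂ = 30.1 rad/s (from 4.79 rev/s).
Differentiating the loop-closure r₂e^{iθ₂}+r₃e^{iθ₃}=r₁+r₄e^{iθ₄} gives r₂ω₂e^{iθ₂}+r₃ω₃e^{iθ₃}=r₄ω₄e^{iθ₄}.
Eliminating the other unknown: ω₃ = r₂ω₂ sin(θ₄−θ₂) / [r₃ sin(θ₃−θ₄)].
Numerator sine = +0.91775; denominator sine = -0.98129.
Result = 0.1058·30.1·(+0.91775) / (0.1823·(-0.98129)) = -16.336 rad/s; magnitude 16.336 rad/s.

16.3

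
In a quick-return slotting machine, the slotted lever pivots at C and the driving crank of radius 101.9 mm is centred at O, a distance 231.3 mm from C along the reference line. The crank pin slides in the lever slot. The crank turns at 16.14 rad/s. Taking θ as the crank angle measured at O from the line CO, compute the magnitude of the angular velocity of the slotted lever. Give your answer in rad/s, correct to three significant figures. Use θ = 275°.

ω = 16.14 rad/s
Crank pin A relative to C: A = (d + r cosθ, r sinθ); lever angle φ = atan2(r sinθ, d + r cosθ).
Differentiating tanφ: φ̇ = rω(d cosθ + r)/(d² + r² + 2dr cosθ).
d² + r² + 2dr cosθ = |CA|² = 0.0679917 m²;  d cosθ + r = +0.12206 m.
|ω_lever| = |0.1019·16.14·+0.12206| / 0.0679917 = 2.9525 rad/s.

2.95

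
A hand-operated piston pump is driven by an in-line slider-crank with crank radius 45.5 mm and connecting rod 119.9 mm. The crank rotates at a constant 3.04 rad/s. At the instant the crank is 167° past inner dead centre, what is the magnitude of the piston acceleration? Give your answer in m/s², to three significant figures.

ω = 3.04 rad/s
x(θ) = r cosθ + √(L² − r² sin²θ); with ω constant, a = ω²·d²x/dθ².
d²x/dθ² = −r cosθ − r²(cos2θ)/√u − r⁴ sin²2θ/(4u^{3/2}),  u = L² − r² sin²θ = 0.0142712 m².
Substituting r = 0.0455 m, L = 0.1199 m, θ = 167°: d²x/dθ² = +0.028637 m.
a = ω²·d²x/dθ² = (3.04)²·(+0.028637) = +0.26465 m/s²;  |a| = 0.26465 m/s².

0.265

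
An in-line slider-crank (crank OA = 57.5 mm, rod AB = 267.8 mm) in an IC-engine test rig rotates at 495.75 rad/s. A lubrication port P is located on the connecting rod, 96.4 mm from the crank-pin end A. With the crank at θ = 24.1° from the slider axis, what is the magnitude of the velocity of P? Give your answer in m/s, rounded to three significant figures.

ω = 495.8 rad/s.  Crank-pin speed |V_A| = rω = 28.506 m/s, perpendicular to OA.
Rod angle: sinφ = −(r/L) sinθ ⇒ φ = -5.030°; ω_rod = −rω cosθ/√(L²−r²sin²θ) = -97.541 rad/s.
V_P = V_A + ω_rod × AP, with AP = 0.0964 m along the rod.
Components: V_Px = −rω sinθ − a·ω_rod·sinφ = -12.464 m/s;  V_Py = rω cosθ + a·ω_rod·cosφ = +16.654 m/s.
|V_P| = √(V_Px² + V_Py²) = 20.802 m/s.

20.8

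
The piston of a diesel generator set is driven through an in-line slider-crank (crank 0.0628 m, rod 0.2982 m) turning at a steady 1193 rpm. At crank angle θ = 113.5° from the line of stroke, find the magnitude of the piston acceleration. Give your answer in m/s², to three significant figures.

533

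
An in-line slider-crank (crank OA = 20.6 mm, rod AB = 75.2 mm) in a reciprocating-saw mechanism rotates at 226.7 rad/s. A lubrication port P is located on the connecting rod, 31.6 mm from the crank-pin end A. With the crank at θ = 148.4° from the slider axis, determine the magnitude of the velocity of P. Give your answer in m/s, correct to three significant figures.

ω = 226.7 rad/s.  Crank-pin speed |V_A| = rω = 4.67 m/s, perpendicular to OA.
Rod angle: sinφ = −(r/L) sinθ ⇒ φ = -8.253°; ω_rod = −rω cosθ/√(L²−r²sin²θ) = +53.447 rad/s.
V_P = V_A + ω_rod × AP, with AP = 0.0316 m along the rod.
Components: V_Px = −rω sinθ − a·ω_rod·sinφ = -2.2046 m/s;  V_Py = rω cosθ + a·ω_rod·cosφ = -2.3062 m/s.
|V_P| = √(V_Px² + V_Py²) = 3.1904 m/s.

3.19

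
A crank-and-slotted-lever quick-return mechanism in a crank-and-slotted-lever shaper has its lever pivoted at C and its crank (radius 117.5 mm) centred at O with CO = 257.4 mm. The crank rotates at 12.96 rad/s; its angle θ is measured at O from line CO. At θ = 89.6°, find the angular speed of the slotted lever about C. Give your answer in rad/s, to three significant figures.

2.26

ω = 12.96 rad/s
Crank pin A relative to C: A = (d + r cosθ, r sinθ); lever angle φ = atan2(r sinθ, d + r cosθ).
Differentiating tanφ: φ̇ = rω(d cosθ + r)/(d² + r² + 2dr cosθ).
d² + r² + 2dr cosθ = |CA|² = 0.0804833 m²;  d cosθ + r = +0.1193 m.
|ω_lever| = |0.1175·12.96·+0.1193| / 0.0804833 = 2.2572 rad/s.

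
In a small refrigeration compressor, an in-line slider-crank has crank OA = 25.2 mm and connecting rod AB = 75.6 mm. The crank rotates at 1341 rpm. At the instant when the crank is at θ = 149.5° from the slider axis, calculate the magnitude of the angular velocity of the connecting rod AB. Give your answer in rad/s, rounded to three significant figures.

40.9

ω = 140.4 rad/s (converted from 1341 rpm).
The rod makes angle φ with the slider axis where L sinφ = r sinθ; differentiating, L cosφ·φ̇ = r ω cosθ.
L cosφ = √(L² − r² sin²θ) = 0.07451 m.
|ω_rod| = r ω |cosθ| / √(L² − r² sin²θ) = 0.0252·140.4·0.86163/0.07451 = 40.923 rad/s.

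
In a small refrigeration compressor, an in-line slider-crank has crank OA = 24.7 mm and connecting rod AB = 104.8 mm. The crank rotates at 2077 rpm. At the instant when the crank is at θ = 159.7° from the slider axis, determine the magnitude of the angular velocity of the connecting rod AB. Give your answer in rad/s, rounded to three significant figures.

48.2

ω = 217.5 rad/s (converted from 2077 rpm).
The rod makes angle φ with the slider axis where L sinφ = r sinθ; differentiating, L cosφ·φ̇ = r ω cosθ.
L cosφ = √(L² − r² sin²θ) = 0.10445 m.
|ω_rod| = r ω |cosθ| / √(L² − r² sin²θ) = 0.0247·217.5·0.93789/0.10445 = 48.24 rad/s.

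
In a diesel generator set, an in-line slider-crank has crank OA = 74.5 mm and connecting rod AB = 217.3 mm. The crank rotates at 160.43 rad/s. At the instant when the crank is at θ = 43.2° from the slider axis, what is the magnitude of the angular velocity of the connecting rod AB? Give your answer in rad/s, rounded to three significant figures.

41.2

ω = 160.4 rad/s
The rod makes angle φ with the slider axis where L sinφ = r sinθ; differentiating, L cosφ·φ̇ = r ω cosθ.
L cosφ = √(L² − r² sin²θ) = 0.21123 m.
|ω_rod| = r ω |cosθ| / √(L² − r² sin²θ) = 0.0745·160.4·0.72897/0.21123 = 41.247 rad/s.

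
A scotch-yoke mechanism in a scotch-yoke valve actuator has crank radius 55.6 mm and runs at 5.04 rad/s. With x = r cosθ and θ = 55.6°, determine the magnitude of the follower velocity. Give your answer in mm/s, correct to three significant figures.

ω = 5.04 rad/s
x = r cosθ ⇒ ẋ = −rω sinθ.
|v| = rω|sinθ| = 0.0556·5.04·|sin 55.6°| = 0.23122 m/s = 231.22 mm/s.

231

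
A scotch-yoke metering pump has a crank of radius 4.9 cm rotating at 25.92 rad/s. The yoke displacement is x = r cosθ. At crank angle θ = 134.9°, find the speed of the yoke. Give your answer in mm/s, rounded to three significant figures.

ω = 25.92 rad/s
x = r cosθ ⇒ ẋ = −rω sinθ.
|v| = rω|sinθ| = 0.049·25.92·|sin 134.9°| = 0.89965 m/s = 899.65 mm/s.

900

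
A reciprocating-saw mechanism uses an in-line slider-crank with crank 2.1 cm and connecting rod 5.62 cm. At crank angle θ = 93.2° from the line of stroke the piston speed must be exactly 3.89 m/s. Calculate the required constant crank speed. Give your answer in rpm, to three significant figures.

For an in-line slider-crank, |v_piston| = rω|sinθ|·[1 + r cosθ/√(L² − r² sin²θ)].
With r = 0.021 m, L = 0.0562 m, θ = 93.2°: the bracketed kinematic factor |dx/dθ| = 0.020496 m.
ω = v/|dx/dθ| = 3.89/0.020496 = 189.79 rad/s.
N = 60ω/(2π) = 1812.4 rpm.

1810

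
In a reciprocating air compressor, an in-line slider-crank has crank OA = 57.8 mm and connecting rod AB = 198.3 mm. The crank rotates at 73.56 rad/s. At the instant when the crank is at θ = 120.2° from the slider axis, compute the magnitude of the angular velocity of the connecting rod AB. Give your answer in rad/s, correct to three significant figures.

11.1

ω = 73.56 rad/s
The rod makes angle φ with the slider axis where L sinφ = r sinθ; differentiating, L cosφ·φ̇ = r ω cosθ.
L cosφ = √(L² − r² sin²θ) = 0.1919 m.
|ω_rod| = r ω |cosθ| / √(L² − r² sin²θ) = 0.0578·73.56·0.50302/0.1919 = 11.145 rad/s.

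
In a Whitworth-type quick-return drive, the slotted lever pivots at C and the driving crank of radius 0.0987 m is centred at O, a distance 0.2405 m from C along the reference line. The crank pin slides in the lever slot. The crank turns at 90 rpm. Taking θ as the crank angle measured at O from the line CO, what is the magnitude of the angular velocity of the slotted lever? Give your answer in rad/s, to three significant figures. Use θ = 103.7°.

ω = 9.425 rad/s (from 90 rpm).
Crank pin A relative to C: A = (d + r cosθ, r sinθ); lever angle φ = atan2(r sinθ, d + r cosθ).
Differentiating tanφ: φ̇ = rω(d cosθ + r)/(d² + r² + 2dr cosθ).
d² + r² + 2dr cosθ = |CA|² = 0.0563381 m²;  d cosθ + r = +0.04174 m.
|ω_lever| = |0.0987·9.425·+0.04174| / 0.0563381 = 0.6892 rad/s.

0.689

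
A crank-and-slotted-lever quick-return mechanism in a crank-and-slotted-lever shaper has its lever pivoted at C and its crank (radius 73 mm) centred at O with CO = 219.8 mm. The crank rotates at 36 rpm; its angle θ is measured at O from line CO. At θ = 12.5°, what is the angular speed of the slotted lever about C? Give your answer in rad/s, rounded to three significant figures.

0.931

ω = 3.77 rad/s (from 36 rpm).
Crank pin A relative to C: A = (d + r cosθ, r sinθ); lever angle φ = atan2(r sinθ, d + r cosθ).
Differentiating tanφ: φ̇ = rω(d cosθ + r)/(d² + r² + 2dr cosθ).
d² + r² + 2dr cosθ = |CA|² = 0.0849712 m²;  d cosθ + r = +0.28759 m.
|ω_lever| = |0.073·3.77·+0.28759| / 0.0849712 = 0.93144 rad/s.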